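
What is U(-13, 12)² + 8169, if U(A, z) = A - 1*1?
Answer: 8365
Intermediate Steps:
U(A, z) = -1 + A (U(A, z) = A - 1 = -1 + A)
U(-13, 12)² + 8169 = (-1 - 13)² + 8169 = (-14)² + 8169 = 196 + 8169 = 8365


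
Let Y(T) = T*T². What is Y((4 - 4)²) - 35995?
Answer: -35995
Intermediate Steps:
Y(T) = T³
Y((4 - 4)²) - 35995 = ((4 - 4)²)³ - 35995 = (0²)³ - 35995 = 0³ - 35995 = 0 - 35995 = -35995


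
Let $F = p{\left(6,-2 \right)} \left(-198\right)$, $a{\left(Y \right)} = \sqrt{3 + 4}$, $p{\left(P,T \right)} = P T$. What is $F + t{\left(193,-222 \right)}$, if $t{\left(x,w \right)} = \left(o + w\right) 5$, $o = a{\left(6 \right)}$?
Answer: $1266 + 5 \sqrt{7} \approx 1279.2$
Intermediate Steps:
$a{\left(Y \right)} = \sqrt{7}$
$o = \sqrt{7} \approx 2.6458$
$F = 2376$ ($F = 6 \left(-2\right) \left(-198\right) = \left(-12\right) \left(-198\right) = 2376$)
$t{\left(x,w \right)} = 5 w + 5 \sqrt{7}$ ($t{\left(x,w \right)} = \left(\sqrt{7} + w\right) 5 = \left(w + \sqrt{7}\right) 5 = 5 w + 5 \sqrt{7}$)
$F + t{\left(193,-222 \right)} = 2376 + \left(5 \left(-222\right) + 5 \sqrt{7}\right) = 2376 - \left(1110 - 5 \sqrt{7}\right) = 1266 + 5 \sqrt{7}$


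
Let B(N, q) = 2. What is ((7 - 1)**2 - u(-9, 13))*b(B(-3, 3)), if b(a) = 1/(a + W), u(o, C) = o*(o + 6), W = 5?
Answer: 9/7 ≈ 1.2857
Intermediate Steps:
u(o, C) = o*(6 + o)
b(a) = 1/(5 + a) (b(a) = 1/(a + 5) = 1/(5 + a))
((7 - 1)**2 - u(-9, 13))*b(B(-3, 3)) = ((7 - 1)**2 - (-9)*(6 - 9))/(5 + 2) = (6**2 - (-9)*(-3))/7 = (36 - 1*27)*(1/7) = (36 - 27)*(1/7) = 9*(1/7) = 9/7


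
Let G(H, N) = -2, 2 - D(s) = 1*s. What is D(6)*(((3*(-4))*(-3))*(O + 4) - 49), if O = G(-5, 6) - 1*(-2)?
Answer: -380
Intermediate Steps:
D(s) = 2 - s
O = 0 (O = -2 - 1*(-2) = -2 + 2 = 0)
D(6)*(((3*(-4))*(-3))*(O + 4) - 49) = (2 - 1*6)*(((3*(-4))*(-3))*(0 + 4) - 49) = (2 - 6)*(-12*(-3)*4 - 49) = -4*(36*4 - 49) = -4*(144 - 49) = -4*95 = -380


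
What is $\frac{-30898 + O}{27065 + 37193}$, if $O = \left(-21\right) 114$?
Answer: $- \frac{16646}{32129} \approx -0.5181$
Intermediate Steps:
$O = -2394$
$\frac{-30898 + O}{27065 + 37193} = \frac{-30898 - 2394}{27065 + 37193} = - \frac{33292}{64258} = \left(-33292\right) \frac{1}{64258} = - \frac{16646}{32129}$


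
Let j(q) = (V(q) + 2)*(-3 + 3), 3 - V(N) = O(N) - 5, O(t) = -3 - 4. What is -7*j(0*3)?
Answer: 0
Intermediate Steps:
O(t) = -7
V(N) = 15 (V(N) = 3 - (-7 - 5) = 3 - 1*(-12) = 3 + 12 = 15)
j(q) = 0 (j(q) = (15 + 2)*(-3 + 3) = 17*0 = 0)
-7*j(0*3) = -7*0 = 0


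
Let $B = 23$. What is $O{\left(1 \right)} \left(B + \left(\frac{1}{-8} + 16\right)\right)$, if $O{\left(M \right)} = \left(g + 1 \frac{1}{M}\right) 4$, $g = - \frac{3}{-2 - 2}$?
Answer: $\frac{2177}{8} \approx 272.13$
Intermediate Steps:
$g = \frac{3}{4}$ ($g = - \frac{3}{-2 - 2} = - \frac{3}{-4} = \left(-3\right) \left(- \frac{1}{4}\right) = \frac{3}{4} \approx 0.75$)
$O{\left(M \right)} = 3 + \frac{4}{M}$ ($O{\left(M \right)} = \left(\frac{3}{4} + 1 \frac{1}{M}\right) 4 = \left(\frac{3}{4} + \frac{1}{M}\right) 4 = 3 + \frac{4}{M}$)
$O{\left(1 \right)} \left(B + \left(\frac{1}{-8} + 16\right)\right) = \left(3 + \frac{4}{1}\right) \left(23 + \left(\frac{1}{-8} + 16\right)\right) = \left(3 + 4 \cdot 1\right) \left(23 + \left(- \frac{1}{8} + 16\right)\right) = \left(3 + 4\right) \left(23 + \frac{127}{8}\right) = 7 \cdot \frac{311}{8} = \frac{2177}{8}$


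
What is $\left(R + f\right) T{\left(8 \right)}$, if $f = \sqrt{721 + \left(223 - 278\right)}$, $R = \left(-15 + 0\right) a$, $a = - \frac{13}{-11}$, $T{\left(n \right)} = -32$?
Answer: $\frac{6240}{11} - 96 \sqrt{74} \approx -258.55$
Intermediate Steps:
$a = \frac{13}{11}$ ($a = \left(-13\right) \left(- \frac{1}{11}\right) = \frac{13}{11} \approx 1.1818$)
$R = - \frac{195}{11}$ ($R = \left(-15 + 0\right) \frac{13}{11} = \left(-15\right) \frac{13}{11} = - \frac{195}{11} \approx -17.727$)
$f = 3 \sqrt{74}$ ($f = \sqrt{721 - 55} = \sqrt{666} = 3 \sqrt{74} \approx 25.807$)
$\left(R + f\right) T{\left(8 \right)} = \left(- \frac{195}{11} + 3 \sqrt{74}\right) \left(-32\right) = \frac{6240}{11} - 96 \sqrt{74}$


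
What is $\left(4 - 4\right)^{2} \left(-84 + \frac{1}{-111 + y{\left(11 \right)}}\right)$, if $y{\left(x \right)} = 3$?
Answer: $0$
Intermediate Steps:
$\left(4 - 4\right)^{2} \left(-84 + \frac{1}{-111 + y{\left(11 \right)}}\right) = \left(4 - 4\right)^{2} \left(-84 + \frac{1}{-111 + 3}\right) = \left(4 - 4\right)^{2} \left(-84 + \frac{1}{-108}\right) = 0^{2} \left(-84 - \frac{1}{108}\right) = 0 \left(- \frac{9073}{108}\right) = 0$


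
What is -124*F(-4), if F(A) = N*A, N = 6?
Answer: 2976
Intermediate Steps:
F(A) = 6*A
-124*F(-4) = -744*(-4) = -124*(-24) = 2976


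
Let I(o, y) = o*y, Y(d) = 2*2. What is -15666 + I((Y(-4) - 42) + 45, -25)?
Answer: -15841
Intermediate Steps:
Y(d) = 4
-15666 + I((Y(-4) - 42) + 45, -25) = -15666 + ((4 - 42) + 45)*(-25) = -15666 + (-38 + 45)*(-25) = -15666 + 7*(-25) = -15666 - 175 = -15841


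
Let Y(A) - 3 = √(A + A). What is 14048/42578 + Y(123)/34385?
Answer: 241584107/732022265 + √246/34385 ≈ 0.33048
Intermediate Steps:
Y(A) = 3 + √2*√A (Y(A) = 3 + √(A + A) = 3 + √(2*A) = 3 + √2*√A)
14048/42578 + Y(123)/34385 = 14048/42578 + (3 + √2*√123)/34385 = 14048*(1/42578) + (3 + √246)*(1/34385) = 7024/21289 + (3/34385 + √246/34385) = 241584107/732022265 + √246/34385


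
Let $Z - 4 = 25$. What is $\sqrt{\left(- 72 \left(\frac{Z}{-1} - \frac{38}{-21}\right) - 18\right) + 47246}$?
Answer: $\frac{10 \sqrt{24101}}{7} \approx 221.78$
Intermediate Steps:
$Z = 29$ ($Z = 4 + 25 = 29$)
$\sqrt{\left(- 72 \left(\frac{Z}{-1} - \frac{38}{-21}\right) - 18\right) + 47246} = \sqrt{\left(- 72 \left(\frac{29}{-1} - \frac{38}{-21}\right) - 18\right) + 47246} = \sqrt{\left(- 72 \left(29 \left(-1\right) - - \frac{38}{21}\right) - 18\right) + 47246} = \sqrt{\left(- 72 \left(-29 + \frac{38}{21}\right) - 18\right) + 47246} = \sqrt{\left(\left(-72\right) \left(- \frac{571}{21}\right) - 18\right) + 47246} = \sqrt{\left(\frac{13704}{7} - 18\right) + 47246} = \sqrt{\frac{13578}{7} + 47246} = \sqrt{\frac{344300}{7}} = \frac{10 \sqrt{24101}}{7}$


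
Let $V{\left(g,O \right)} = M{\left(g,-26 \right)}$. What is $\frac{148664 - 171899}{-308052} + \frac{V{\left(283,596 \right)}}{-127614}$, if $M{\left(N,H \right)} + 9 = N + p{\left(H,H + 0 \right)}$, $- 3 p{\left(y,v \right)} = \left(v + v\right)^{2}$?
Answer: $\frac{526393763}{6551957988} \approx 0.080341$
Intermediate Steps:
$p{\left(y,v \right)} = - \frac{4 v^{2}}{3}$ ($p{\left(y,v \right)} = - \frac{\left(v + v\right)^{2}}{3} = - \frac{\left(2 v\right)^{2}}{3} = - \frac{4 v^{2}}{3}$)
$M{\left(N,H \right)} = -9 + N - \frac{4 H^{2}}{3}$ ($M{\left(N,H \right)} = -9 + \left(N - \frac{4 \left(H + 0\right)^{2}}{3}\right) = -9 - \left(- N + \frac{4 H^{2}}{3}\right) = -9 + N - \frac{4 H^{2}}{3}$)
$V{\left(g,O \right)} = - \frac{2731}{3} + g$ ($V{\left(g,O \right)} = -9 + g - \frac{4 \left(-26\right)^{2}}{3} = -9 + g - \frac{2704}{3} = - \frac{2731}{3} + g$)
$\frac{148664 - 171899}{-308052} + \frac{V{\left(283,596 \right)}}{-127614} = \frac{148664 - 171899}{-308052} + \frac{- \frac{2731}{3} + 283}{-127614} = \left(148664 - 171899\right) \left(- \frac{1}{308052}\right) - - \frac{941}{191421} = \left(-23235\right) \left(- \frac{1}{308052}\right) + \frac{941}{191421} = \frac{7745}{102684} + \frac{941}{191421} = \frac{526393763}{6551957988}$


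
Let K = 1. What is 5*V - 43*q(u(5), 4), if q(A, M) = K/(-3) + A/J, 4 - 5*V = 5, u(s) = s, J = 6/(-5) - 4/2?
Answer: 3865/48 ≈ 80.521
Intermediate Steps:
J = -16/5 (J = 6*(-⅕) - 4*½ = -6/5 - 2 = -16/5 ≈ -3.2000)
V = -⅕ (V = ⅘ - ⅕*5 = ⅘ - 1 = -⅕ ≈ -0.20000)
q(A, M) = -⅓ - 5*A/16 (q(A, M) = 1/(-3) + A/(-16/5) = 1*(-⅓) + A*(-5/16) = -⅓ - 5*A/16)
5*V - 43*q(u(5), 4) = 5*(-⅕) - 43*(-⅓ - 5/16*5) = -1 - 43*(-⅓ - 25/16) = -1 - 43*(-91/48) = -1 + 3913/48 = 3865/48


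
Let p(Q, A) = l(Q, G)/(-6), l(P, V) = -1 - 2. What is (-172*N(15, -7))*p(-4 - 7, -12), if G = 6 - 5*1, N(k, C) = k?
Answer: -1290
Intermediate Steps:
G = 1 (G = 6 - 5 = 1)
l(P, V) = -3
p(Q, A) = ½ (p(Q, A) = -3/(-6) = -3*(-⅙) = ½)
(-172*N(15, -7))*p(-4 - 7, -12) = -172*15*(½) = -2580*½ = -1290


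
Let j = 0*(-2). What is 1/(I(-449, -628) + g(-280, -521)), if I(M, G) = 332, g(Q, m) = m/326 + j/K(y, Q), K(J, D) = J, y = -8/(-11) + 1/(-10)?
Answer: 326/107711 ≈ 0.0030266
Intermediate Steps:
y = 69/110 (y = -8*(-1/11) + 1*(-1/10) = 8/11 - 1/10 = 69/110 ≈ 0.62727)
j = 0
g(Q, m) = m/326 (g(Q, m) = m/326 + 0/(69/110) = m*(1/326) + 0*(110/69) = m/326 + 0 = m/326)
1/(I(-449, -628) + g(-280, -521)) = 1/(332 + (1/326)*(-521)) = 1/(332 - 521/326) = 1/(107711/326) = 326/107711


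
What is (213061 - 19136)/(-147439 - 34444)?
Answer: -193925/181883 ≈ -1.0662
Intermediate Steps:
(213061 - 19136)/(-147439 - 34444) = 193925/(-181883) = 193925*(-1/181883) = -193925/181883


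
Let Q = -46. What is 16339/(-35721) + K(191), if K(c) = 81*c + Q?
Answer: 550980086/35721 ≈ 15425.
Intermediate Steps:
K(c) = -46 + 81*c (K(c) = 81*c - 46 = -46 + 81*c)
16339/(-35721) + K(191) = 16339/(-35721) + (-46 + 81*191) = 16339*(-1/35721) + (-46 + 15471) = -16339/35721 + 15425 = 550980086/35721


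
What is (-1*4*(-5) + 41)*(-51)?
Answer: -3111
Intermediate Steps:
(-1*4*(-5) + 41)*(-51) = (-4*(-5) + 41)*(-51) = (20 + 41)*(-51) = 61*(-51) = -3111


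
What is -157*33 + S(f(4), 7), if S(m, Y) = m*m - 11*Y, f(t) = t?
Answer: -5242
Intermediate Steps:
S(m, Y) = m² - 11*Y
-157*33 + S(f(4), 7) = -157*33 + (4² - 11*7) = -5181 + (16 - 77) = -5181 - 61 = -5242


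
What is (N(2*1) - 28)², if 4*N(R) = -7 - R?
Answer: 14641/16 ≈ 915.06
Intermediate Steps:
N(R) = -7/4 - R/4 (N(R) = (-7 - R)/4 = -7/4 - R/4)
(N(2*1) - 28)² = ((-7/4 - 1/2) - 28)² = ((-7/4 - ¼*2) - 28)² = ((-7/4 - ½) - 28)² = (-9/4 - 28)² = (-121/4)² = 14641/16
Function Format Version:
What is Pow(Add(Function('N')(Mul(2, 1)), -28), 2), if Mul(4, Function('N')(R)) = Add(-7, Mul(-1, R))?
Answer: Rational(14641, 16) ≈ 915.06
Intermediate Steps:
Function('N')(R) = Add(Rational(-7, 4), Mul(Rational(-1, 4), R)) (Function('N')(R) = Mul(Rational(1, 4), Add(-7, Mul(-1, R))) = Add(Rational(-7, 4), Mul(Rational(-1, 4), R)))
Pow(Add(Function('N')(Mul(2, 1)), -28), 2) = Pow(Add(Add(Rational(-7, 4), Mul(Rational(-1, 4), Mul(2, 1))), -28), 2) = Pow(Add(Add(Rational(-7, 4), Mul(Rational(-1, 4), 2)), -28), 2) = Pow(Add(Add(Rational(-7, 4), Rational(-1, 2)), -28), 2) = Pow(Add(Rational(-9, 4), -28), 2) = Pow(Rational(-121, 4), 2) = Rational(14641, 16)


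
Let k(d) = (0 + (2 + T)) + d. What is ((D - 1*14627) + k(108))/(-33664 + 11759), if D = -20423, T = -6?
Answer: 34946/21905 ≈ 1.5953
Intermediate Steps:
k(d) = -4 + d (k(d) = (0 + (2 - 6)) + d = (0 - 4) + d = -4 + d)
((D - 1*14627) + k(108))/(-33664 + 11759) = ((-20423 - 1*14627) + (-4 + 108))/(-33664 + 11759) = ((-20423 - 14627) + 104)/(-21905) = (-35050 + 104)*(-1/21905) = -34946*(-1/21905) = 34946/21905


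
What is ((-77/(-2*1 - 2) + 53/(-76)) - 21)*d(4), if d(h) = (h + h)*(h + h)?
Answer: -2976/19 ≈ -156.63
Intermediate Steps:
d(h) = 4*h**2 (d(h) = (2*h)*(2*h) = 4*h**2)
((-77/(-2*1 - 2) + 53/(-76)) - 21)*d(4) = ((-77/(-2*1 - 2) + 53/(-76)) - 21)*(4*4**2) = ((-77/(-2 - 2) + 53*(-1/76)) - 21)*(4*16) = ((-77/(-4) - 53/76) - 21)*64 = ((-77*(-1/4) - 53/76) - 21)*64 = ((77/4 - 53/76) - 21)*64 = (705/38 - 21)*64 = -93/38*64 = -2976/19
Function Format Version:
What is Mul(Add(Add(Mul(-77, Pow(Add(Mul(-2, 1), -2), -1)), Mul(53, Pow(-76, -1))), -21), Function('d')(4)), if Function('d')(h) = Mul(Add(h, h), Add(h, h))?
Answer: Rational(-2976, 19) ≈ -156.63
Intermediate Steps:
Function('d')(h) = Mul(4, Pow(h, 2)) (Function('d')(h) = Mul(Mul(2, h), Mul(2, h)) = Mul(4, Pow(h, 2)))
Mul(Add(Add(Mul(-77, Pow(Add(Mul(-2, 1), -2), -1)), Mul(53, Pow(-76, -1))), -21), Function('d')(4)) = Mul(Add(Add(Mul(-77, Pow(Add(Mul(-2, 1), -2), -1)), Mul(53, Pow(-76, -1))), -21), Mul(4, Pow(4, 2))) = Mul(Add(Add(Mul(-77, Pow(Add(-2, -2), -1)), Mul(53, Rational(-1, 76))), -21), Mul(4, 16)) = Mul(Add(Add(Mul(-77, Pow(-4, -1)), Rational(-53, 76)), -21), 64) = Mul(Add(Add(Mul(-77, Rational(-1, 4)), Rational(-53, 76)), -21), 64) = Mul(Add(Add(Rational(77, 4), Rational(-53, 76)), -21), 64) = Mul(Add(Rational(705, 38), -21), 64) = Mul(Rational(-93, 38), 64) = Rational(-2976, 19)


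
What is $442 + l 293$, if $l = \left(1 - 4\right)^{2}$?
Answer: $3079$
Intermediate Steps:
$l = 9$ ($l = \left(-3\right)^{2} = 9$)
$442 + l 293 = 442 + 9 \cdot 293 = 442 + 2637 = 3079$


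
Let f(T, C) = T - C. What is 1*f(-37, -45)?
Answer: 8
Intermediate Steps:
1*f(-37, -45) = 1*(-37 - 1*(-45)) = 1*(-37 + 45) = 1*8 = 8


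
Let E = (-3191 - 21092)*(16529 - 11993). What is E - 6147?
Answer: -110153835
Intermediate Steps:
E = -110147688 (E = -24283*4536 = -110147688)
E - 6147 = -110147688 - 6147 = -110153835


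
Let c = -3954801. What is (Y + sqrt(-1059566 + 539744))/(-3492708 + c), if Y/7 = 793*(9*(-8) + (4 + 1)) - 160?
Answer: 373037/7447509 - I*sqrt(57758)/2482503 ≈ 0.050089 - 9.6809e-5*I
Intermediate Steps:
Y = -373037 (Y = 7*(793*(9*(-8) + (4 + 1)) - 160) = 7*(793*(-72 + 5) - 160) = 7*(793*(-67) - 160) = 7*(-53131 - 160) = 7*(-53291) = -373037)
(Y + sqrt(-1059566 + 539744))/(-3492708 + c) = (-373037 + sqrt(-1059566 + 539744))/(-3492708 - 3954801) = (-373037 + sqrt(-519822))/(-7447509) = (-373037 + 3*I*sqrt(57758))*(-1/7447509) = 373037/7447509 - I*sqrt(57758)/2482503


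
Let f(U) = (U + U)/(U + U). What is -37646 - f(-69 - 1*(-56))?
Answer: -37647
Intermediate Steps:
f(U) = 1 (f(U) = (2*U)/((2*U)) = (2*U)*(1/(2*U)) = 1)
-37646 - f(-69 - 1*(-56)) = -37646 - 1*1 = -37646 - 1 = -37647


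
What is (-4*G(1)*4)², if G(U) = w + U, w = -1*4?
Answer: 2304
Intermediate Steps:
w = -4
G(U) = -4 + U
(-4*G(1)*4)² = (-4*(-4 + 1)*4)² = (-4*(-3)*4)² = (12*4)² = 48² = 2304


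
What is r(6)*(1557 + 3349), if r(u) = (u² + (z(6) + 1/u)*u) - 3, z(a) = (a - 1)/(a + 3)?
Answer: 549472/3 ≈ 1.8316e+5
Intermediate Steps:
z(a) = (-1 + a)/(3 + a)
r(u) = -3 + u² + u*(5/9 + 1/u) (r(u) = (u² + ((-1 + 6)/(3 + 6) + 1/u)*u) - 3 = (u² + (5/9 + 1/u)*u) - 3 = (u² + u*(5/9 + 1/u)) - 3 = -3 + u² + u*(5/9 + 1/u))
r(6)*(1557 + 3349) = (-2 + 6² + (5/9)*6)*(1557 + 3349) = (-2 + 36 + 10/3)*4906 = (112/3)*4906 = 549472/3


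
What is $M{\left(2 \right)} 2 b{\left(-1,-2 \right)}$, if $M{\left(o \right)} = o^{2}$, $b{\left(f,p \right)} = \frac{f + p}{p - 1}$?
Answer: $8$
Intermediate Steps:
$b{\left(f,p \right)} = \frac{f + p}{-1 + p}$
$M{\left(2 \right)} 2 b{\left(-1,-2 \right)} = 2^{2} \cdot 2 \frac{-1 - 2}{-1 - 2} = 4 \cdot 2 \frac{1}{-3} \left(-3\right) = 8 \left(\left(- \frac{1}{3}\right) \left(-3\right)\right) = 8 \cdot 1 = 8$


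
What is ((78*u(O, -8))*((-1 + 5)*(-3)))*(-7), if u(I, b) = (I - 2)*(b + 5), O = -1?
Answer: 58968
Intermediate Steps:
u(I, b) = (-2 + I)*(5 + b)
((78*u(O, -8))*((-1 + 5)*(-3)))*(-7) = ((78*(-10 - 2*(-8) + 5*(-1) - 1*(-8)))*((-1 + 5)*(-3)))*(-7) = ((78*(-10 + 16 - 5 + 8))*(4*(-3)))*(-7) = ((78*9)*(-12))*(-7) = (702*(-12))*(-7) = -8424*(-7) = 58968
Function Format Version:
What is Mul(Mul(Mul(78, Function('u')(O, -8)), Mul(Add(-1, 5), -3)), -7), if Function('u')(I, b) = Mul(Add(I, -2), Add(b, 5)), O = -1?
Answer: 58968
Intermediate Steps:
Function('u')(I, b) = Mul(Add(-2, I), Add(5, b))
Mul(Mul(Mul(78, Function('u')(O, -8)), Mul(Add(-1, 5), -3)), -7) = Mul(Mul(Mul(78, Add(-10, Mul(-2, -8), Mul(5, -1), Mul(-1, -8))), Mul(Add(-1, 5), -3)), -7) = Mul(Mul(Mul(78, Add(-10, 16, -5, 8)), Mul(4, -3)), -7) = Mul(Mul(Mul(78, 9), -12), -7) = Mul(Mul(702, -12), -7) = Mul(-8424, -7) = 58968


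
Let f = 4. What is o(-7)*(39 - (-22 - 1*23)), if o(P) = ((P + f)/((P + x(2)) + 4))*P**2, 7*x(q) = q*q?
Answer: 86436/17 ≈ 5084.5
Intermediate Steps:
x(q) = q**2/7 (x(q) = (q*q)/7 = q**2/7)
o(P) = P**2*(4 + P)/(32/7 + P) (o(P) = ((P + 4)/((P + (1/7)*2**2) + 4))*P**2 = ((4 + P)/((P + (1/7)*4) + 4))*P**2 = ((4 + P)/((P + 4/7) + 4))*P**2 = ((4 + P)/((4/7 + P) + 4))*P**2 = ((4 + P)/(32/7 + P))*P**2 = P**2*(4 + P)/(32/7 + P))
o(-7)*(39 - (-22 - 1*23)) = (7*(-7)**2*(4 - 7)/(32 + 7*(-7)))*(39 - (-22 - 1*23)) = (7*49*(-3)/(32 - 49))*(39 - (-22 - 23)) = (7*49*(-3)/(-17))*(39 - 1*(-45)) = (7*49*(-1/17)*(-3))*(39 + 45) = (1029/17)*84 = 86436/17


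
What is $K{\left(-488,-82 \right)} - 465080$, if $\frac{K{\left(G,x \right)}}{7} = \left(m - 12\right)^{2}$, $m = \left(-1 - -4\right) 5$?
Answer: $-465017$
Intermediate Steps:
$m = 15$ ($m = \left(-1 + 4\right) 5 = 3 \cdot 5 = 15$)
$K{\left(G,x \right)} = 63$ ($K{\left(G,x \right)} = 7 \left(15 - 12\right)^{2} = 7 \cdot 3^{2} = 7 \cdot 9 = 63$)
$K{\left(-488,-82 \right)} - 465080 = 63 - 465080 = -465017$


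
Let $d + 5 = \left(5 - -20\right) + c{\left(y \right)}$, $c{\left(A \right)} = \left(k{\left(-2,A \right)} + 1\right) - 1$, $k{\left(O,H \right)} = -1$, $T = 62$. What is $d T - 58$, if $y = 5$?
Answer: $1120$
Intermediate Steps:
$c{\left(A \right)} = -1$ ($c{\left(A \right)} = \left(-1 + 1\right) - 1 = 0 - 1 = -1$)
$d = 19$ ($d = -5 + \left(\left(5 - -20\right) - 1\right) = -5 + \left(\left(5 + 20\right) - 1\right) = -5 + \left(25 - 1\right) = -5 + 24 = 19$)
$d T - 58 = 19 \cdot 62 - 58 = 1178 - 58 = 1120$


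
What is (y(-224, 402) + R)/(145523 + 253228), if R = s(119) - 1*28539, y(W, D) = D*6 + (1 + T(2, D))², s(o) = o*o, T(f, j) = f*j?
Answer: 636059/398751 ≈ 1.5951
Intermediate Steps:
s(o) = o²
y(W, D) = (1 + 2*D)² + 6*D (y(W, D) = D*6 + (1 + 2*D)² = 6*D + (1 + 2*D)² = (1 + 2*D)² + 6*D)
R = -14378 (R = 119² - 1*28539 = 14161 - 28539 = -14378)
(y(-224, 402) + R)/(145523 + 253228) = (((1 + 2*402)² + 6*402) - 14378)/(145523 + 253228) = (((1 + 804)² + 2412) - 14378)/398751 = ((805² + 2412) - 14378)*(1/398751) = ((648025 + 2412) - 14378)*(1/398751) = (650437 - 14378)*(1/398751) = 636059*(1/398751) = 636059/398751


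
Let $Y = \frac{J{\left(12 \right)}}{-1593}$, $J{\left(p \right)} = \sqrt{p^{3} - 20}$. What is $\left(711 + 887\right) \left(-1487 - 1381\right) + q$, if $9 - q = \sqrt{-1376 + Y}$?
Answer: $-4583055 - \frac{i \sqrt{387978336 + 354 \sqrt{427}}}{531} \approx -4.5831 \cdot 10^{6} - 37.095 i$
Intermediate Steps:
$J{\left(p \right)} = \sqrt{-20 + p^{3}}$
$Y = - \frac{2 \sqrt{427}}{1593}$ ($Y = \frac{\sqrt{-20 + 12^{3}}}{-1593} = \sqrt{-20 + 1728} \left(- \frac{1}{1593}\right) = \sqrt{1708} \left(- \frac{1}{1593}\right) = 2 \sqrt{427} \left(- \frac{1}{1593}\right) = - \frac{2 \sqrt{427}}{1593} \approx -0.025943$)
$q = 9 - \sqrt{-1376 - \frac{2 \sqrt{427}}{1593}} \approx 9.0 - 37.095 i$
$\left(711 + 887\right) \left(-1487 - 1381\right) + q = \left(711 + 887\right) \left(-1487 - 1381\right) + \left(9 - \frac{\sqrt{-387978336 - 354 \sqrt{427}}}{531}\right) = 1598 \left(-2868\right) + \left(9 - \frac{\sqrt{-387978336 - 354 \sqrt{427}}}{531}\right) = -4583064 + \left(9 - \frac{\sqrt{-387978336 - 354 \sqrt{427}}}{531}\right) = -4583055 - \frac{\sqrt{-387978336 - 354 \sqrt{427}}}{531}$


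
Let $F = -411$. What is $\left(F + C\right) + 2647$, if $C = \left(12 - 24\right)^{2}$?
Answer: $2380$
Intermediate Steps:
$C = 144$ ($C = \left(-12\right)^{2} = 144$)
$\left(F + C\right) + 2647 = \left(-411 + 144\right) + 2647 = -267 + 2647 = 2380$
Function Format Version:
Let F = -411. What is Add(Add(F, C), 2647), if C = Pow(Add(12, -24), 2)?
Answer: 2380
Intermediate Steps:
C = 144 (C = Pow(-12, 2) = 144)
Add(Add(F, C), 2647) = Add(Add(-411, 144), 2647) = Add(-267, 2647) = 2380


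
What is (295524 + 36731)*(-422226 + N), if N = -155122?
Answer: -191826759740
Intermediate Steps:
(295524 + 36731)*(-422226 + N) = (295524 + 36731)*(-422226 - 155122) = 332255*(-577348) = -191826759740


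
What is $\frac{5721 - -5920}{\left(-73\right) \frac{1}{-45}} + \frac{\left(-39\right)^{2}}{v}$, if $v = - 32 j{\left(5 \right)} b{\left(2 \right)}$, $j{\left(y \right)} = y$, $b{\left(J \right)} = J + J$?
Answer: $\frac{335149767}{46720} \approx 7173.6$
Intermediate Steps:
$b{\left(J \right)} = 2 J$
$v = -640$ ($v = \left(-32\right) 5 \cdot 2 \cdot 2 = \left(-160\right) 4 = -640$)
$\frac{5721 - -5920}{\left(-73\right) \frac{1}{-45}} + \frac{\left(-39\right)^{2}}{v} = \frac{5721 - -5920}{\left(-73\right) \frac{1}{-45}} + \frac{\left(-39\right)^{2}}{-640} = \frac{5721 + 5920}{\left(-73\right) \left(- \frac{1}{45}\right)} + 1521 \left(- \frac{1}{640}\right) = \frac{11641}{\frac{73}{45}} - \frac{1521}{640} = 11641 \cdot \frac{45}{73} - \frac{1521}{640} = \frac{523845}{73} - \frac{1521}{640} = \frac{335149767}{46720}$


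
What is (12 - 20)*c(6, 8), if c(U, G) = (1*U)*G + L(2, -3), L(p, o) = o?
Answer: -360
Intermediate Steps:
c(U, G) = -3 + G*U (c(U, G) = (1*U)*G - 3 = U*G - 3 = G*U - 3 = -3 + G*U)
(12 - 20)*c(6, 8) = (12 - 20)*(-3 + 8*6) = -8*(-3 + 48) = -8*45 = -360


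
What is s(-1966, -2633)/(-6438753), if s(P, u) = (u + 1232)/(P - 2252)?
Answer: -467/9052886718 ≈ -5.1586e-8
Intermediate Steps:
s(P, u) = (1232 + u)/(-2252 + P)
s(-1966, -2633)/(-6438753) = ((1232 - 2633)/(-2252 - 1966))/(-6438753) = (-1401/(-4218))*(-1/6438753) = -1/4218*(-1401)*(-1/6438753) = (467/1406)*(-1/6438753) = -467/9052886718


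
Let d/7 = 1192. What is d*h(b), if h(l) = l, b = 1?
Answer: 8344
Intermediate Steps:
d = 8344 (d = 7*1192 = 8344)
d*h(b) = 8344*1 = 8344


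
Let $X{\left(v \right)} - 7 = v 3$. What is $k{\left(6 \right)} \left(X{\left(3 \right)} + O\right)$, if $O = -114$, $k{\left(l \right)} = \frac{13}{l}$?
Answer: $- \frac{637}{3} \approx -212.33$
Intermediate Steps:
$X{\left(v \right)} = 7 + 3 v$ ($X{\left(v \right)} = 7 + v 3 = 7 + 3 v$)
$k{\left(6 \right)} \left(X{\left(3 \right)} + O\right) = \frac{13}{6} \left(\left(7 + 3 \cdot 3\right) - 114\right) = 13 \cdot \frac{1}{6} \left(\left(7 + 9\right) - 114\right) = \frac{13 \left(16 - 114\right)}{6} = \frac{13}{6} \left(-98\right) = - \frac{637}{3}$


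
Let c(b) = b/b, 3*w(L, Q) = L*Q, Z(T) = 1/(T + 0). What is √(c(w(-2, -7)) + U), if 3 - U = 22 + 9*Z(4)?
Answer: 9*I/2 ≈ 4.5*I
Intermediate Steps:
Z(T) = 1/T
w(L, Q) = L*Q/3 (w(L, Q) = (L*Q)/3 = L*Q/3)
U = -85/4 (U = 3 - (22 + 9/4) = 3 - 1*97/4 = 3 - 97/4 = -85/4 ≈ -21.250)
c(b) = 1
√(c(w(-2, -7)) + U) = √(1 - 85/4) = √(-81/4) = 9*I/2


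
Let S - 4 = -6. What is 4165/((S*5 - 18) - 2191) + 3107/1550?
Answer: 62669/491350 ≈ 0.12754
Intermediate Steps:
S = -2 (S = 4 - 6 = -2)
4165/((S*5 - 18) - 2191) + 3107/1550 = 4165/((-2*5 - 18) - 2191) + 3107/1550 = 4165/((-10 - 18) - 2191) + 3107*(1/1550) = 4165/(-28 - 2191) + 3107/1550 = 4165/(-2219) + 3107/1550 = 4165*(-1/2219) + 3107/1550 = -595/317 + 3107/1550 = 62669/491350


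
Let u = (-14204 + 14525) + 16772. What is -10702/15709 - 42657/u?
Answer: -853028099/268513937 ≈ -3.1768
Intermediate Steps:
u = 17093 (u = 321 + 16772 = 17093)
-10702/15709 - 42657/u = -10702/15709 - 42657/17093 = -853028099/268513937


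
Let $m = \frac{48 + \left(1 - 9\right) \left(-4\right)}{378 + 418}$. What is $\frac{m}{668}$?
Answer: $\frac{5}{33233} \approx 0.00015045$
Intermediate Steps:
$m = \frac{20}{199}$ ($m = \frac{48 - -32}{796} = \left(48 + 32\right) \frac{1}{796} = 80 \cdot \frac{1}{796} = \frac{20}{199} \approx 0.1005$)
$\frac{m}{668} = \frac{20}{199 \cdot 668} = \frac{20}{199} \cdot \frac{1}{668} = \frac{5}{33233}$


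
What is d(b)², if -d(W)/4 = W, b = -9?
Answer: 1296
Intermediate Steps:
d(W) = -4*W
d(b)² = (-4*(-9))² = 36² = 1296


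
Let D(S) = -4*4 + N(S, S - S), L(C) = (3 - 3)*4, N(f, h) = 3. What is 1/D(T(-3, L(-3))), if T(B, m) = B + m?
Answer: -1/13 ≈ -0.076923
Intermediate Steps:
L(C) = 0 (L(C) = 0*4 = 0)
D(S) = -13 (D(S) = -4*4 + 3 = -16 + 3 = -13)
1/D(T(-3, L(-3))) = 1/(-13) = -1/13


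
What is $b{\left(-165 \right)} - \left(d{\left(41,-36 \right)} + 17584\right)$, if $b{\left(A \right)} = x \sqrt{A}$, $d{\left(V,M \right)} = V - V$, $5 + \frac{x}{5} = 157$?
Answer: $-17584 + 760 i \sqrt{165} \approx -17584.0 + 9762.4 i$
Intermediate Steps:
$x = 760$ ($x = -25 + 5 \cdot 157 = -25 + 785 = 760$)
$d{\left(V,M \right)} = 0$
$b{\left(A \right)} = 760 \sqrt{A}$
$b{\left(-165 \right)} - \left(d{\left(41,-36 \right)} + 17584\right) = 760 \sqrt{-165} - \left(0 + 17584\right) = 760 i \sqrt{165} - 17584 = -17584 + 760 i \sqrt{165}$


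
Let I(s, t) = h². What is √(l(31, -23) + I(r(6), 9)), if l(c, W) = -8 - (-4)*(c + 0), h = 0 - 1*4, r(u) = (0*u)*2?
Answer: 2*√33 ≈ 11.489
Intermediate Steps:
r(u) = 0 (r(u) = 0*2 = 0)
h = -4 (h = 0 - 4 = -4)
l(c, W) = -8 + 4*c (l(c, W) = -8 - (-4)*c = -8 + 4*c)
I(s, t) = 16 (I(s, t) = (-4)² = 16)
√(l(31, -23) + I(r(6), 9)) = √((-8 + 4*31) + 16) = √((-8 + 124) + 16) = √(116 + 16) = √132 = 2*√33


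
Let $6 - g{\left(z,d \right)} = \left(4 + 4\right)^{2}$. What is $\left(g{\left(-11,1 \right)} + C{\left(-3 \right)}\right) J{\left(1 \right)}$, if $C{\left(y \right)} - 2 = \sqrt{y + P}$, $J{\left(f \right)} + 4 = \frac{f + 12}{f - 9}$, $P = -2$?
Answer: $315 - \frac{45 i \sqrt{5}}{8} \approx 315.0 - 12.578 i$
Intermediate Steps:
$J{\left(f \right)} = -4 + \frac{12 + f}{-9 + f}$ ($J{\left(f \right)} = -4 + \frac{f + 12}{f - 9} = -4 + \frac{12 + f}{-9 + f}$)
$C{\left(y \right)} = 2 + \sqrt{-2 + y}$ ($C{\left(y \right)} = 2 + \sqrt{y - 2} = 2 + \sqrt{-2 + y}$)
$g{\left(z,d \right)} = -58$ ($g{\left(z,d \right)} = 6 - \left(4 + 4\right)^{2} = 6 - 8^{2} = 6 - 64 = -58$)
$\left(g{\left(-11,1 \right)} + C{\left(-3 \right)}\right) J{\left(1 \right)} = \left(-58 + \left(2 + \sqrt{-2 - 3}\right)\right) \frac{3 \left(16 - 1\right)}{-9 + 1} = \left(-58 + \left(2 + \sqrt{-5}\right)\right) \frac{3 \left(16 - 1\right)}{-8} = \left(-58 + \left(2 + i \sqrt{5}\right)\right) 3 \left(- \frac{1}{8}\right) 15 = \left(-56 + i \sqrt{5}\right) \left(- \frac{45}{8}\right) = 315 - \frac{45 i \sqrt{5}}{8}$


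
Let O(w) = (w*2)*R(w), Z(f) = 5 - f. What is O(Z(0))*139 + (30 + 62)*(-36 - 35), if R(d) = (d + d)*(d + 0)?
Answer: 62968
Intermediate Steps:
R(d) = 2*d² (R(d) = (2*d)*d = 2*d²)
O(w) = 4*w³ (O(w) = (w*2)*(2*w²) = (2*w)*(2*w²) = 4*w³)
O(Z(0))*139 + (30 + 62)*(-36 - 35) = (4*(5 - 1*0)³)*139 + (30 + 62)*(-36 - 35) = (4*(5 + 0)³)*139 + 92*(-71) = (4*5³)*139 - 6532 = (4*125)*139 - 6532 = 500*139 - 6532 = 69500 - 6532 = 62968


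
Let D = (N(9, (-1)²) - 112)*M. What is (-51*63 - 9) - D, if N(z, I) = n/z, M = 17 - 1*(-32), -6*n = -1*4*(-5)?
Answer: 61672/27 ≈ 2284.1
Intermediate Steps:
n = -10/3 (n = -(-1*4)*(-5)/6 = -(-2)*(-5)/3 = -⅙*20 = -10/3 ≈ -3.3333)
M = 49 (M = 17 + 32 = 49)
N(z, I) = -10/(3*z)
D = -148666/27 (D = (-10/3/9 - 112)*49 = (-10/3*⅑ - 112)*49 = (-10/27 - 112)*49 = -3034/27*49 = -148666/27 ≈ -5506.1)
(-51*63 - 9) - D = (-51*63 - 9) - 1*(-148666/27) = (-3213 - 9) + 148666/27 = -3222 + 148666/27 = 61672/27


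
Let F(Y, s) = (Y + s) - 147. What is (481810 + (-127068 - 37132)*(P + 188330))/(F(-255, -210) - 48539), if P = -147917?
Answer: 288492730/2137 ≈ 1.3500e+5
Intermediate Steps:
F(Y, s) = -147 + Y + s
(481810 + (-127068 - 37132)*(P + 188330))/(F(-255, -210) - 48539) = (481810 + (-127068 - 37132)*(-147917 + 188330))/((-147 - 255 - 210) - 48539) = (481810 - 164200*40413)/(-612 - 48539) = (481810 - 6635814600)/(-49151) = -6635332790*(-1/49151) = 288492730/2137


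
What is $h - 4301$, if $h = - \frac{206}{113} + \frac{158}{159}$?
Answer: $- \frac{77290967}{17967} \approx -4301.8$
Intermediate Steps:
$h = - \frac{14900}{17967}$ ($h = \left(-206\right) \frac{1}{113} + 158 \cdot \frac{1}{159} = - \frac{206}{113} + \frac{158}{159} = - \frac{14900}{17967} \approx -0.8293$)
$h - 4301 = - \frac{14900}{17967} - 4301 = - \frac{77290967}{17967}$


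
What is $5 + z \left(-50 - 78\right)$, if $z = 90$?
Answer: $-11515$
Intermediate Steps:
$5 + z \left(-50 - 78\right) = 5 + 90 \left(-50 - 78\right) = 5 + 90 \left(-128\right) = 5 - 11520 = -11515$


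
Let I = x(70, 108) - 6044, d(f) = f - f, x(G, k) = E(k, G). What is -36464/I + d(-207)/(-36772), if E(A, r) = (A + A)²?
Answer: -9116/10153 ≈ -0.89786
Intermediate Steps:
E(A, r) = 4*A² (E(A, r) = (2*A)² = 4*A²)
x(G, k) = 4*k²
d(f) = 0
I = 40612 (I = 4*108² - 6044 = 4*11664 - 6044 = 46656 - 6044 = 40612)
-36464/I + d(-207)/(-36772) = -36464/40612 + 0/(-36772) = -36464*1/40612 + 0*(-1/36772) = -9116/10153 + 0 = -9116/10153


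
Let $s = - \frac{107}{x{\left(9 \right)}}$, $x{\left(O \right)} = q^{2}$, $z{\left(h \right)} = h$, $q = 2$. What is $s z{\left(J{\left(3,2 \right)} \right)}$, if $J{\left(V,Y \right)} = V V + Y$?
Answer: $- \frac{1177}{4} \approx -294.25$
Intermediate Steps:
$J{\left(V,Y \right)} = Y + V^{2}$ ($J{\left(V,Y \right)} = V^{2} + Y = Y + V^{2}$)
$x{\left(O \right)} = 4$ ($x{\left(O \right)} = 2^{2} = 4$)
$s = - \frac{107}{4} \approx -26.75$
$s z{\left(J{\left(3,2 \right)} \right)} = - \frac{107 \left(2 + 3^{2}\right)}{4} = - \frac{107 \left(2 + 9\right)}{4} = \left(- \frac{107}{4}\right) 11 = - \frac{1177}{4}$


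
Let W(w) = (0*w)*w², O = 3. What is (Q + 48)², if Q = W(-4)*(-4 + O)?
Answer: 2304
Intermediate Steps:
W(w) = 0 (W(w) = 0*w² = 0)
Q = 0 (Q = 0*(-4 + 3) = 0*(-1) = 0)
(Q + 48)² = (0 + 48)² = 48² = 2304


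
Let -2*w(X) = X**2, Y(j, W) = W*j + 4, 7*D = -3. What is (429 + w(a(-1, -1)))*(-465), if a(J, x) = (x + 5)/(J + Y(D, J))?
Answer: -4780045/24 ≈ -1.9917e+5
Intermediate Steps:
D = -3/7 (D = (1/7)*(-3) = -3/7 ≈ -0.42857)
Y(j, W) = 4 + W*j
a(J, x) = (5 + x)/(4 + 4*J/7) (a(J, x) = (x + 5)/(J + (4 + J*(-3/7))) = (5 + x)/(J + (4 - 3*J/7)) = (5 + x)/(4 + 4*J/7))
w(X) = -X**2/2
(429 + w(a(-1, -1)))*(-465) = (429 - 49*(5 - 1)**2/(16*(7 - 1)**2)/2)*(-465) = (429 - ((7/4)*4/6)**2/2)*(-465) = (429 - ((7/4)*(1/6)*4)**2/2)*(-465) = (429 - (7/6)**2/2)*(-465) = (429 - 1/2*49/36)*(-465) = (429 - 49/72)*(-465) = (30839/72)*(-465) = -4780045/24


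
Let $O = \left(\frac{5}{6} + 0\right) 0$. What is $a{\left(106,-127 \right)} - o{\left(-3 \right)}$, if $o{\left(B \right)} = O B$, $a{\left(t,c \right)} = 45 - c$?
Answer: $172$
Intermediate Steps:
$O = 0$ ($O = \left(5 \cdot \frac{1}{6} + 0\right) 0 = \left(\frac{5}{6} + 0\right) 0 = \frac{5}{6} \cdot 0 = 0$)
$o{\left(B \right)} = 0$ ($o{\left(B \right)} = 0 B = 0$)
$a{\left(106,-127 \right)} - o{\left(-3 \right)} = \left(45 - -127\right) - 0 = \left(45 + 127\right) + 0 = 172 + 0 = 172$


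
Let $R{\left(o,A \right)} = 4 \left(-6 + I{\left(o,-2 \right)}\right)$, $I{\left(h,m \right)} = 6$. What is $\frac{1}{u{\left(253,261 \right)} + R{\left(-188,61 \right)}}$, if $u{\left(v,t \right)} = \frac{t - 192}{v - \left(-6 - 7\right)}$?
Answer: $\frac{266}{69} \approx 3.8551$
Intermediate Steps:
$R{\left(o,A \right)} = 0$ ($R{\left(o,A \right)} = 4 \left(-6 + 6\right) = 4 \cdot 0 = 0$)
$u{\left(v,t \right)} = \frac{-192 + t}{13 + v}$ ($u{\left(v,t \right)} = \frac{-192 + t}{v - \left(-6 - 7\right)} = \frac{-192 + t}{v - -13} = \frac{-192 + t}{v + 13} = \frac{-192 + t}{13 + v}$)
$\frac{1}{u{\left(253,261 \right)} + R{\left(-188,61 \right)}} = \frac{1}{\frac{-192 + 261}{13 + 253} + 0} = \frac{1}{\frac{1}{266} \cdot 69 + 0} = \frac{1}{\frac{69}{266} + 0} = \frac{1}{\frac{69}{266}} = \frac{266}{69}$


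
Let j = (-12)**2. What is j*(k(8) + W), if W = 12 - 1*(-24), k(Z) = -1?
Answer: 5040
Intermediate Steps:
j = 144
W = 36 (W = 12 + 24 = 36)
j*(k(8) + W) = 144*(-1 + 36) = 144*35 = 5040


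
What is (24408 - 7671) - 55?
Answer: 16682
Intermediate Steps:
(24408 - 7671) - 55 = 16737 - 55 = 16682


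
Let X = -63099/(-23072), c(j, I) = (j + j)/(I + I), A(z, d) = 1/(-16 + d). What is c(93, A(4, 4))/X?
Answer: -2860928/7011 ≈ -408.06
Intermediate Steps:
c(j, I) = j/I (c(j, I) = (2*j)/((2*I)) = (2*j)*(1/(2*I)) = j/I)
X = 63099/23072 (X = -63099*(-1/23072) = 63099/23072 ≈ 2.7349)
c(93, A(4, 4))/X = (93/(1/(-16 + 4)))/(63099/23072) = (93/(1/(-12)))*(23072/63099) = (93/(-1/12))*(23072/63099) = (93*(-12))*(23072/63099) = -1116*23072/63099 = -2860928/7011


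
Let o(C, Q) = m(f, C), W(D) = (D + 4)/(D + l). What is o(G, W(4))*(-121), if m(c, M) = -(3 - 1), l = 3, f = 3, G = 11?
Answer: 242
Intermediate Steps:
W(D) = (4 + D)/(3 + D) (W(D) = (D + 4)/(D + 3) = (4 + D)/(3 + D))
m(c, M) = -2 (m(c, M) = -1*2 = -2)
o(C, Q) = -2
o(G, W(4))*(-121) = -2*(-121) = 242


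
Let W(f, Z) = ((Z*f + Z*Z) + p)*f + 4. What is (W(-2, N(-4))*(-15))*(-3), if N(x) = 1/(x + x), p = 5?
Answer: -9405/32 ≈ -293.91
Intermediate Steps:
N(x) = 1/(2*x)
W(f, Z) = 4 + f*(5 + Z**2 + Z*f) (W(f, Z) = ((Z*f + Z*Z) + 5)*f + 4 = ((Z*f + Z**2) + 5)*f + 4 = ((Z**2 + Z*f) + 5)*f + 4 = (5 + Z**2 + Z*f)*f + 4 = f*(5 + Z**2 + Z*f) + 4 = 4 + f*(5 + Z**2 + Z*f))
(W(-2, N(-4))*(-15))*(-3) = ((4 + 5*(-2) + ((1/2)/(-4))*(-2)**2 - 2*((1/2)/(-4))**2)*(-15))*(-3) = ((4 - 10 + ((1/2)*(-1/4))*4 - 2*((1/2)*(-1/4))**2)*(-15))*(-3) = ((4 - 10 - 1/8*4 - 2*(-1/8)**2)*(-15))*(-3) = ((4 - 10 - 1/2 - 2*1/64)*(-15))*(-3) = ((4 - 10 - 1/2 - 1/32)*(-15))*(-3) = -209/32*(-15)*(-3) = (3135/32)*(-3) = -9405/32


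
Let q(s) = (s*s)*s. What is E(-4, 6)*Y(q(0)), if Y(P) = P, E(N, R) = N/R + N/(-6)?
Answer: 0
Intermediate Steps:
q(s) = s**3 (q(s) = s**2*s = s**3)
E(N, R) = -N/6 + N/R (E(N, R) = N/R + N*(-1/6) = N/R - N/6 = -N/6 + N/R)
E(-4, 6)*Y(q(0)) = (-1/6*(-4) - 4/6)*0**3 = (2/3 - 4*1/6)*0 = (2/3 - 2/3)*0 = 0*0 = 0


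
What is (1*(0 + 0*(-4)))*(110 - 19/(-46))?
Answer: 0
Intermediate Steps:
(1*(0 + 0*(-4)))*(110 - 19/(-46)) = (1*(0 + 0))*(110 - 19*(-1/46)) = (1*0)*(110 + 19/46) = 0*(5079/46) = 0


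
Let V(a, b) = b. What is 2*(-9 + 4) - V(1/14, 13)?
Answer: -23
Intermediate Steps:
2*(-9 + 4) - V(1/14, 13) = 2*(-9 + 4) - 1*13 = 2*(-5) - 13 = -10 - 13 = -23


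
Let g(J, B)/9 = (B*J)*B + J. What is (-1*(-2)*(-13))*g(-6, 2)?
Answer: 7020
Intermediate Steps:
g(J, B) = 9*J + 9*J*B**2 (g(J, B) = 9*((B*J)*B + J) = 9*(J*B**2 + J) = 9*(J + J*B**2) = 9*J + 9*J*B**2)
(-1*(-2)*(-13))*g(-6, 2) = (-1*(-2)*(-13))*(9*(-6)*(1 + 2**2)) = (2*(-13))*(9*(-6)*(1 + 4)) = -234*(-6)*5 = -26*(-270) = 7020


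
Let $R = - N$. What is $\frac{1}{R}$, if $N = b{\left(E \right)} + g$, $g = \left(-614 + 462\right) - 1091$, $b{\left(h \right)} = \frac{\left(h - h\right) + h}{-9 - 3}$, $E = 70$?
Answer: $\frac{6}{7493} \approx 0.00080075$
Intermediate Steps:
$b{\left(h \right)} = - \frac{h}{12}$ ($b{\left(h \right)} = \frac{0 + h}{-12} = h \left(- \frac{1}{12}\right) = - \frac{h}{12}$)
$g = -1243$ ($g = -152 - 1091 = -1243$)
$N = - \frac{7493}{6}$ ($N = \left(- \frac{1}{12}\right) 70 - 1243 = - \frac{35}{6} - 1243 = - \frac{7493}{6} \approx -1248.8$)
$R = \frac{7493}{6}$ ($R = \left(-1\right) \left(- \frac{7493}{6}\right) = \frac{7493}{6} \approx 1248.8$)
$\frac{1}{R} = \frac{1}{\frac{7493}{6}} = \frac{6}{7493}$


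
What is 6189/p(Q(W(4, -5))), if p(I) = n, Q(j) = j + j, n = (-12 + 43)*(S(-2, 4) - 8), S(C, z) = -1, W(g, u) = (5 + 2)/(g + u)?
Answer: -2063/93 ≈ -22.183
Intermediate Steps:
W(g, u) = 7/(g + u)
n = -279 (n = (-12 + 43)*(-1 - 8) = 31*(-9) = -279)
Q(j) = 2*j
p(I) = -279
6189/p(Q(W(4, -5))) = 6189/(-279) = 6189*(-1/279) = -2063/93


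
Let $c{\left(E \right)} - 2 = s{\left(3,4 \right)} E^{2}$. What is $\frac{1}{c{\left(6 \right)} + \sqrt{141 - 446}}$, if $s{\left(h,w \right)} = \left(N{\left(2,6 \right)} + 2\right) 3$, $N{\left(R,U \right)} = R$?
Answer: $\frac{434}{188661} - \frac{i \sqrt{305}}{188661} \approx 0.0023004 - 9.257 \cdot 10^{-5} i$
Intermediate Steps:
$s{\left(h,w \right)} = 12$ ($s{\left(h,w \right)} = \left(2 + 2\right) 3 = 4 \cdot 3 = 12$)
$c{\left(E \right)} = 2 + 12 E^{2}$
$\frac{1}{c{\left(6 \right)} + \sqrt{141 - 446}} = \frac{1}{\left(2 + 12 \cdot 6^{2}\right) + \sqrt{141 - 446}} = \frac{1}{\left(2 + 12 \cdot 36\right) + \sqrt{-305}} = \frac{1}{\left(2 + 432\right) + i \sqrt{305}} = \frac{1}{434 + i \sqrt{305}}$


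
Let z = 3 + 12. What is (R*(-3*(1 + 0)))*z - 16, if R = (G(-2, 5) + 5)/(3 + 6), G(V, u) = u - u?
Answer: -41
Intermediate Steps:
G(V, u) = 0
R = 5/9 (R = (0 + 5)/(3 + 6) = 5/9 ≈ 0.55556)
z = 15
(R*(-3*(1 + 0)))*z - 16 = (5*(-3*(1 + 0))/9)*15 - 16 = (5*(-3*1)/9)*15 - 16 = ((5/9)*(-3))*15 - 16 = -5/3*15 - 16 = -25 - 16 = -41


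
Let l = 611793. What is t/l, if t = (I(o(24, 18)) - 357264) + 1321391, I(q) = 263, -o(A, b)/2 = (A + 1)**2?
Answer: 137770/87399 ≈ 1.5763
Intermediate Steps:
o(A, b) = -2*(1 + A)**2 (o(A, b) = -2*(A + 1)**2 = -2*(1 + A)**2)
t = 964390 (t = (263 - 357264) + 1321391 = -357001 + 1321391 = 964390)
t/l = 964390/611793 = 964390*(1/611793) = 137770/87399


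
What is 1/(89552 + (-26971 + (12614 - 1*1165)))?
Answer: 1/74030 ≈ 1.3508e-5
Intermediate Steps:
1/(89552 + (-26971 + (12614 - 1*1165))) = 1/(89552 + (-26971 + (12614 - 1165))) = 1/(89552 + (-26971 + 11449)) = 1/(89552 - 15522) = 1/74030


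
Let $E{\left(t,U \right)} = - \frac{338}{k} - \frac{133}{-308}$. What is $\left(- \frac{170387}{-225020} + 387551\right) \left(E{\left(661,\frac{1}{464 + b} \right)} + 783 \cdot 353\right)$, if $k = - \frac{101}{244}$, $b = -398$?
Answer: $\frac{107434347923328100101}{999988880} \approx 1.0744 \cdot 10^{11}$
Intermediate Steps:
$k = - \frac{101}{244}$ ($k = \left(-101\right) \frac{1}{244} = - \frac{101}{244} \approx -0.41393$)
$E{\left(t,U \right)} = \frac{3630687}{4444}$ ($E{\left(t,U \right)} = - \frac{338}{- \frac{101}{244}} - \frac{133}{-308} = \left(-338\right) \left(- \frac{244}{101}\right) - - \frac{19}{44} = \frac{82472}{101} + \frac{19}{44} = \frac{3630687}{4444}$)
$\left(- \frac{170387}{-225020} + 387551\right) \left(E{\left(661,\frac{1}{464 + b} \right)} + 783 \cdot 353\right) = \left(- \frac{170387}{-225020} + 387551\right) \left(\frac{3630687}{4444} + 783 \cdot 353\right) = \left(\left(-170387\right) \left(- \frac{1}{225020}\right) + 387551\right) \left(\frac{3630687}{4444} + 276399\right) = \left(\frac{170387}{225020} + 387551\right) \frac{1231947843}{4444} = \frac{87206896407}{225020} \cdot \frac{1231947843}{4444} = \frac{107434347923328100101}{999988880}$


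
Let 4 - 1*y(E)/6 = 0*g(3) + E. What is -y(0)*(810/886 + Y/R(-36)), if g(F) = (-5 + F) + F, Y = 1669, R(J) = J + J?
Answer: 710207/1329 ≈ 534.39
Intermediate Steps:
R(J) = 2*J
g(F) = -5 + 2*F
y(E) = 24 - 6*E (y(E) = 24 - 6*(0*(-5 + 2*3) + E) = 24 - 6*(0*(-5 + 6) + E) = 24 - 6*(0*1 + E) = 24 - 6*(0 + E) = 24 - 6*E)
-y(0)*(810/886 + Y/R(-36)) = -(24 - 6*0)*(810/886 + 1669/((2*(-36)))) = -(24 + 0)*(810*(1/886) + 1669/(-72)) = -24*(405/443 + 1669*(-1/72)) = -24*(405/443 - 1669/72) = -24*(-710207)/31896 = -1*(-710207/1329) = 710207/1329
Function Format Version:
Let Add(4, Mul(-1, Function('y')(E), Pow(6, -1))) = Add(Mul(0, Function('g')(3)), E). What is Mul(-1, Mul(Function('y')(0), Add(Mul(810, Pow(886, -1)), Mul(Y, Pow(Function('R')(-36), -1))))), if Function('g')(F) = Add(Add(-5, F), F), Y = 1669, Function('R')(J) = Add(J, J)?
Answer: Rational(710207, 1329) ≈ 534.39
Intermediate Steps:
Function('R')(J) = Mul(2, J)
Function('g')(F) = Add(-5, Mul(2, F))
Function('y')(E) = Add(24, Mul(-6, E)) (Function('y')(E) = Add(24, Mul(-6, Add(Mul(0, Add(-5, Mul(2, 3))), E))) = Add(24, Mul(-6, Add(Mul(0, Add(-5, 6)), E))) = Add(24, Mul(-6, Add(Mul(0, 1), E))) = Add(24, Mul(-6, Add(0, E))) = Add(24, Mul(-6, E)))
Mul(-1, Mul(Function('y')(0), Add(Mul(810, Pow(886, -1)), Mul(Y, Pow(Function('R')(-36), -1))))) = Mul(-1, Mul(Add(24, Mul(-6, 0)), Add(Mul(810, Pow(886, -1)), Mul(1669, Pow(Mul(2, -36), -1))))) = Mul(-1, Mul(Add(24, 0), Add(Mul(810, Rational(1, 886)), Mul(1669, Pow(-72, -1))))) = Mul(-1, Mul(24, Add(Rational(405, 443), Mul(1669, Rational(-1, 72))))) = Mul(-1, Mul(24, Add(Rational(405, 443), Rational(-1669, 72)))) = Mul(-1, Mul(24, Rational(-710207, 31896))) = Mul(-1, Rational(-710207, 1329)) = Rational(710207, 1329)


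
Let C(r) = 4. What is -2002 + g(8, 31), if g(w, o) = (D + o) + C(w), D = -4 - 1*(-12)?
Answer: -1959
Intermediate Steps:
D = 8 (D = -4 + 12 = 8)
g(w, o) = 12 + o (g(w, o) = (8 + o) + 4 = 12 + o)
-2002 + g(8, 31) = -2002 + (12 + 31) = -2002 + 43 = -1959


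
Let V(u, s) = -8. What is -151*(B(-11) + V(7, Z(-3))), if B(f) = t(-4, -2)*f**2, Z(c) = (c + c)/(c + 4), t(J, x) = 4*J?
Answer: 293544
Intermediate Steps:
Z(c) = 2*c/(4 + c) (Z(c) = (2*c)/(4 + c) = 2*c/(4 + c))
B(f) = -16*f**2 (B(f) = (4*(-4))*f**2 = -16*f**2)
-151*(B(-11) + V(7, Z(-3))) = -151*(-16*(-11)**2 - 8) = -151*(-16*121 - 8) = -151*(-1936 - 8) = -151*(-1944) = 293544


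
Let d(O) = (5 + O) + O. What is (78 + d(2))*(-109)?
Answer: -9483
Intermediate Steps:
d(O) = 5 + 2*O
(78 + d(2))*(-109) = (78 + (5 + 2*2))*(-109) = (78 + (5 + 4))*(-109) = (78 + 9)*(-109) = 87*(-109) = -9483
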